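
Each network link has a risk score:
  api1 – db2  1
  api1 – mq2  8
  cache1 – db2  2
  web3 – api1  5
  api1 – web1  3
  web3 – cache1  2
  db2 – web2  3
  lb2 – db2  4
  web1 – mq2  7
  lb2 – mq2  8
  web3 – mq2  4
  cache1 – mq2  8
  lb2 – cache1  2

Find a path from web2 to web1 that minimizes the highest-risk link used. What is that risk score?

Some routes from web2 to web1:
web2 → db2 → api1 → web3 → mq2 → web1: max(3, 1, 5, 4, 7) = 7
web2 → db2 → lb2 → cache1 → web3 → api1 → web1: max(3, 4, 2, 2, 5, 3) = 5
web2 → db2 → api1 → web1: max(3, 1, 3) = 3
web2 → db2 → cache1 → web3 → api1 → web1: max(3, 2, 2, 5, 3) = 5
The minimum achievable maximum is 3.

3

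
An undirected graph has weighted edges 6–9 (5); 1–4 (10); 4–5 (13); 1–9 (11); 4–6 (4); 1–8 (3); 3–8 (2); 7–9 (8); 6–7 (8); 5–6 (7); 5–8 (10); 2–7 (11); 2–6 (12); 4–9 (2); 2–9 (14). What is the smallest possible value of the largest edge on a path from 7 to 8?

10

Some routes from 7 to 8:
7 -> 9 -> 6 -> 4 -> 1 -> 8: max(8, 5, 4, 10, 3) = 10
7 -> 9 -> 4 -> 6 -> 5 -> 8: max(8, 2, 4, 7, 10) = 10
7 -> 9 -> 6 -> 5 -> 8: max(8, 5, 7, 10) = 10
7 -> 9 -> 4 -> 1 -> 8: max(8, 2, 10, 3) = 10
The minimum achievable maximum is 10.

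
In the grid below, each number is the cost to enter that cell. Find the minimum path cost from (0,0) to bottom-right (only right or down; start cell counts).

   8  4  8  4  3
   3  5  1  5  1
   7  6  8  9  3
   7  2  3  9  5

Path r0c0 -> r1c0 -> r1c1 -> r1c2 -> r1c3 -> r1c4 -> r2c4 -> r3c4: 8 + 3 + 5 + 1 + 5 + 1 + 3 + 5 = 31.
(Top row then right column would cost 36.)

31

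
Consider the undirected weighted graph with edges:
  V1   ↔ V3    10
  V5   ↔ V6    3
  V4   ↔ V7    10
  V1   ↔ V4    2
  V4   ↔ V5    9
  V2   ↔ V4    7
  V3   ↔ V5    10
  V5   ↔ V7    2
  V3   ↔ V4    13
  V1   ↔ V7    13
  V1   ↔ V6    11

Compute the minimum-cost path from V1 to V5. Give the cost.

Checking several routes:
V1→V3→V5: 10 + 10 = 20
V1→V4→V7→V5: 2 + 10 + 2 = 14
V1→V4→V5: 2 + 9 = 11
V1→V7→V5: 13 + 2 = 15
V1→V6→V5: 11 + 3 = 14
Shortest: 11.

11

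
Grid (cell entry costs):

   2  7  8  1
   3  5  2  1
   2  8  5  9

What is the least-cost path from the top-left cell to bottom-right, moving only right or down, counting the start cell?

Take r0c0 r1c0 r1c1 r1c2 r1c3 r2c3 for a total of 2 + 3 + 5 + 2 + 1 + 9 = 22.
For comparison, the top-then-right route costs 28.

22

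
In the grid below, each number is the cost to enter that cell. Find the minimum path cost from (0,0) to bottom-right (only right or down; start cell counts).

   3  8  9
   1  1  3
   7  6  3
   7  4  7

18

Cheapest: [0,0] -> [1,0] -> [1,1] -> [1,2] -> [2,2] -> [3,2]
  3 + 1 + 1 + 3 + 3 + 7 = 18
(Top row then right column would cost 33.)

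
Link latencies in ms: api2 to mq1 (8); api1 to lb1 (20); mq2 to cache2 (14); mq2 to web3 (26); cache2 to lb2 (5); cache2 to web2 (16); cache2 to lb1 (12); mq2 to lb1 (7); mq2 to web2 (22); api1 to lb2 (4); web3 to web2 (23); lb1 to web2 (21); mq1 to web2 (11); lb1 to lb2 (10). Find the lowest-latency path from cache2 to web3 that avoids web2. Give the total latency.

Candidate routes:
cache2→mq2→web3: 14 + 26 = 40
cache2→lb1→mq2→web3: 12 + 7 + 26 = 45
cache2→lb2→lb1→mq2→web3: 5 + 10 + 7 + 26 = 48
cache2→lb2→api1→lb1→mq2→web3: 5 + 4 + 20 + 7 + 26 = 62
Shortest: 40 ms.

40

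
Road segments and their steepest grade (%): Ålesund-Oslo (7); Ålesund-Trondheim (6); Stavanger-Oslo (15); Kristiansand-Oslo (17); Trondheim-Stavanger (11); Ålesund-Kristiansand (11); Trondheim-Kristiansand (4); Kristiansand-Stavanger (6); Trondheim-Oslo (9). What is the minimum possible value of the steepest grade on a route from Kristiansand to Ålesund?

Some routes from Kristiansand to Ålesund:
Kristiansand-Trondheim-Oslo-Ålesund: max(4, 9, 7) = 9
Kristiansand-Trondheim-Ålesund: max(4, 6) = 6
Kristiansand-Ålesund: max(11) = 11
Best route has worst link 6%.

6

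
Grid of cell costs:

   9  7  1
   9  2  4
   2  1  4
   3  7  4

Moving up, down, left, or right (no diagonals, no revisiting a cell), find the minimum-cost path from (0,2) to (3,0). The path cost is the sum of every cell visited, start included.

13

Best path: [0,2] → [1,2] → [1,1] → [2,1] → [2,0] → [3,0]
Cost: 1 + 4 + 2 + 1 + 2 + 3 = 13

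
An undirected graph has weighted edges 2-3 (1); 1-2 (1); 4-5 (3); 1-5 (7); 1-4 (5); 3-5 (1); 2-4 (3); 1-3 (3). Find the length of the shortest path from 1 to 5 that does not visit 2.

4

Routes from 1 to 5 avoiding 2:
1 → 3 → 5: 3 + 1 = 4
1 → 4 → 5: 5 + 3 = 8
1 → 5: 7
Best route has total 4.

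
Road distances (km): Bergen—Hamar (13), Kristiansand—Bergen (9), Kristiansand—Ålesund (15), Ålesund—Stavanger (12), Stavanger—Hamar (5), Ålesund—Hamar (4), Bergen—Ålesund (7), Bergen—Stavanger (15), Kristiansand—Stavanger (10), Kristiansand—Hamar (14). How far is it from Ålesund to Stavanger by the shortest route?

9

A few of the Ålesund→Stavanger routes:
Ålesund→Stavanger: 12
Ålesund→Hamar→Stavanger: 4 + 5 = 9
Ålesund→Bergen→Stavanger: 7 + 15 = 22
Ålesund→Bergen→Kristiansand→Stavanger: 7 + 9 + 10 = 26
Ålesund→Kristiansand→Stavanger: 15 + 10 = 25
Ålesund→Bergen→Hamar→Stavanger: 7 + 13 + 5 = 25
The minimum is 9 km.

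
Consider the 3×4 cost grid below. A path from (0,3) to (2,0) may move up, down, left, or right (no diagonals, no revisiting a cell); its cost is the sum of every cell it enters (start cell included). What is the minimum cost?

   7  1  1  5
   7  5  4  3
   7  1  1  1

18

Path r0c3→r1c3→r2c3→r2c2→r2c1→r2c0: 5 + 3 + 1 + 1 + 1 + 7 = 18.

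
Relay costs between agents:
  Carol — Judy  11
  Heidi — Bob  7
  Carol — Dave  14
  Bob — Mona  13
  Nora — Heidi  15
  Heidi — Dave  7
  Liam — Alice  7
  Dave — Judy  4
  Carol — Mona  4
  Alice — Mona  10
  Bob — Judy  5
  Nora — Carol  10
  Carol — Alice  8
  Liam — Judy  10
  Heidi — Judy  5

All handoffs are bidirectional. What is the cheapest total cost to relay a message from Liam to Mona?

Comparing a few candidate routes:
Liam-Judy-Bob-Mona: 10 + 5 + 13 = 28
Liam-Alice-Mona: 7 + 10 = 17
Liam-Judy-Carol-Mona: 10 + 11 + 4 = 25
Liam-Alice-Carol-Mona: 7 + 8 + 4 = 19
Shortest: 17.

17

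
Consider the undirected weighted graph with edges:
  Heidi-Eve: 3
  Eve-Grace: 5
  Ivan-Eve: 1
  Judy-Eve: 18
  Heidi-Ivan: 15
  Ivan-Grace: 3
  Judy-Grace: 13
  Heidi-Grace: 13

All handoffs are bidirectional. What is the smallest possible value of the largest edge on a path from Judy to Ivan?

13

A few of the Judy→Ivan routes:
Judy-Grace-Eve-Ivan: max(13, 5, 1) = 13
Judy-Grace-Heidi-Eve-Ivan: max(13, 13, 3, 1) = 13
Judy-Grace-Heidi-Ivan: max(13, 13, 15) = 15
Judy-Grace-Ivan: max(13, 3) = 13
The minimum achievable maximum is 13.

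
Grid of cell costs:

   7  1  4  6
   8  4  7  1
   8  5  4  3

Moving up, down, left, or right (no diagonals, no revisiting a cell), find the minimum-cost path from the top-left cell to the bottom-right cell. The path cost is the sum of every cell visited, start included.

22

Path (0,0)→(0,1)→(0,2)→(0,3)→(1,3)→(2,3): 7 + 1 + 4 + 6 + 1 + 3 = 22.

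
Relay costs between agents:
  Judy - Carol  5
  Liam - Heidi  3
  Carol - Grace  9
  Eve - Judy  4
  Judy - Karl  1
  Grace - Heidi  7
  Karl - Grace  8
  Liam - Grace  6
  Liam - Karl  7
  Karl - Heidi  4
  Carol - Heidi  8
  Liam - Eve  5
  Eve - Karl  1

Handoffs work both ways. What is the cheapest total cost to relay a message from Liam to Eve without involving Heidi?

A few of the Liam→Eve routes:
Liam - Grace - Karl - Eve: 6 + 8 + 1 = 15
Liam - Karl - Eve: 7 + 1 = 8
Liam - Karl - Judy - Eve: 7 + 1 + 4 = 12
Liam - Grace - Carol - Judy - Karl - Eve: 6 + 9 + 5 + 1 + 1 = 22
Liam - Grace - Karl - Judy - Eve: 6 + 8 + 1 + 4 = 19
Liam - Eve: 5
Best route has total 5.

5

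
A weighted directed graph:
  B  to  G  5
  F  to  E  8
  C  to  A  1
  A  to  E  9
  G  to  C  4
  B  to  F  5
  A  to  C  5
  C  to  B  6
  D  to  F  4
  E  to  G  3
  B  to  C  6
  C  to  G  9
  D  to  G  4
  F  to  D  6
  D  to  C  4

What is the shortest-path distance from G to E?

Routes from G to E:
G→C→B→F→E: 4 + 6 + 5 + 8 = 23
G→C→A→E: 4 + 1 + 9 = 14
The minimum is 14.

14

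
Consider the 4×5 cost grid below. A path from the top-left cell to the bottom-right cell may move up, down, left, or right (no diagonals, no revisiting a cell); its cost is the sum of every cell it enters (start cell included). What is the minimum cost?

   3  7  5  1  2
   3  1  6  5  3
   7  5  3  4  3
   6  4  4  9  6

28

Cheapest: r0c0→r1c0→r1c1→r2c1→r2c2→r2c3→r2c4→r3c4
  3 + 3 + 1 + 5 + 3 + 4 + 3 + 6 = 28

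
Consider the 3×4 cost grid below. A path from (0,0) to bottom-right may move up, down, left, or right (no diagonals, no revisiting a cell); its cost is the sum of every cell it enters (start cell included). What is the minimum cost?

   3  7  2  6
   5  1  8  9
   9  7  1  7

Best path: r0c0→r1c0→r1c1→r2c1→r2c2→r2c3
Cost: 3 + 5 + 1 + 7 + 1 + 7 = 24

24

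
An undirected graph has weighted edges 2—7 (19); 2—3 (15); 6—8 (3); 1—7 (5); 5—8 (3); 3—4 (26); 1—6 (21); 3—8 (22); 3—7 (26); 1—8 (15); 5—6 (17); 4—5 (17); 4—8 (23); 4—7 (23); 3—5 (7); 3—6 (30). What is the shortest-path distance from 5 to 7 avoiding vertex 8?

33

Comparing a few candidate routes:
5 → 3 → 7: 7 + 26 = 33
5 → 3 → 2 → 7: 7 + 15 + 19 = 41
5 → 4 → 7: 17 + 23 = 40
The minimum is 33.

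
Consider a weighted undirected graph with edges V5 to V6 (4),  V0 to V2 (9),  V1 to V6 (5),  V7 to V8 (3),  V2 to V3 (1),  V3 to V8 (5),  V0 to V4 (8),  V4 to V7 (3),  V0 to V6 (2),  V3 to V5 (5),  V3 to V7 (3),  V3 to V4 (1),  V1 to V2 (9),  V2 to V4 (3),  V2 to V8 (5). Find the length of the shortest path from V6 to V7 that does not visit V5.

Comparing a few candidate routes:
V6 -> V0 -> V4 -> V3 -> V7: 2 + 8 + 1 + 3 = 14
V6 -> V0 -> V2 -> V3 -> V4 -> V7: 2 + 9 + 1 + 1 + 3 = 16
V6 -> V0 -> V2 -> V3 -> V7: 2 + 9 + 1 + 3 = 15
V6 -> V0 -> V4 -> V7: 2 + 8 + 3 = 13
V6 -> V0 -> V2 -> V4 -> V7: 2 + 9 + 3 + 3 = 17
V6 -> V0 -> V4 -> V2 -> V3 -> V7: 2 + 8 + 3 + 1 + 3 = 17
Best route has total 13.

13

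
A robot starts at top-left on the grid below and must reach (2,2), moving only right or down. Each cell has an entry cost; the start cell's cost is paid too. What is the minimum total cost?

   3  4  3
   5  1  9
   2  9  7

Path r0c0 → r0c1 → r1c1 → r1c2 → r2c2: 3 + 4 + 1 + 9 + 7 = 24.

24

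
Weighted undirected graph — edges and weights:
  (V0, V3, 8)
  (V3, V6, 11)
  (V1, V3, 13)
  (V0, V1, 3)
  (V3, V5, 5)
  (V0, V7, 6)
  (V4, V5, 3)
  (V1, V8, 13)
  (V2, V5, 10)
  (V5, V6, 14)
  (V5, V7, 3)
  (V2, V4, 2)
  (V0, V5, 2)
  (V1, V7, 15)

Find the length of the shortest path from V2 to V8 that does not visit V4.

A few of the V2→V8 routes:
V2 → V5 → V3 → V0 → V1 → V8: 10 + 5 + 8 + 3 + 13 = 39
V2 → V5 → V7 → V0 → V1 → V8: 10 + 3 + 6 + 3 + 13 = 35
V2 → V5 → V0 → V1 → V8: 10 + 2 + 3 + 13 = 28
V2 → V5 → V7 → V1 → V8: 10 + 3 + 15 + 13 = 41
Best route has total 28.

28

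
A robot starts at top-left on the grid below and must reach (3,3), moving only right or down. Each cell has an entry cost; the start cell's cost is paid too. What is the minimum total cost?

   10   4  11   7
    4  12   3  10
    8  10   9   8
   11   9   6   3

46

Path (0,0) (0,1) (0,2) (1,2) (2,2) (3,2) (3,3): 10 + 4 + 11 + 3 + 9 + 6 + 3 = 46.
(Top row then right column would cost 53.)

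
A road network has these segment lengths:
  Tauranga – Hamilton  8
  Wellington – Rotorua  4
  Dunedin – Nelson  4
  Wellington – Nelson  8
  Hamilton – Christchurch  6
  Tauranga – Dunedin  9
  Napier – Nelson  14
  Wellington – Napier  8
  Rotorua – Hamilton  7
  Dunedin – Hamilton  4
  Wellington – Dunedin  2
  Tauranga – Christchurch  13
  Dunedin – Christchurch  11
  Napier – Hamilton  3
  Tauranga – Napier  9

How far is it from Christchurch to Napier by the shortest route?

A few of the Christchurch→Napier routes:
Christchurch -> Hamilton -> Dunedin -> Wellington -> Napier: 6 + 4 + 2 + 8 = 20
Christchurch -> Dunedin -> Wellington -> Napier: 11 + 2 + 8 = 21
Christchurch -> Hamilton -> Napier: 6 + 3 = 9
Christchurch -> Tauranga -> Napier: 13 + 9 = 22
Christchurch -> Dunedin -> Hamilton -> Napier: 11 + 4 + 3 = 18
Christchurch -> Hamilton -> Tauranga -> Napier: 6 + 8 + 9 = 23
Best route has total 9.

9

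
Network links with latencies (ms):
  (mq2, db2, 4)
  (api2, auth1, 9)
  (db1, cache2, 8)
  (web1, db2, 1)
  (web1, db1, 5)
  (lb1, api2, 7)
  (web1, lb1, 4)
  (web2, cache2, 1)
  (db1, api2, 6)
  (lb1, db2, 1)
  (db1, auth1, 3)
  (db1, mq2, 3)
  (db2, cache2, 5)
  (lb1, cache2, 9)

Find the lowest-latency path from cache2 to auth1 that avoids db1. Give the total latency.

22

Routes from cache2 to auth1 avoiding db1:
cache2 → db2 → lb1 → api2 → auth1: 5 + 1 + 7 + 9 = 22
cache2 → db2 → web1 → lb1 → api2 → auth1: 5 + 1 + 4 + 7 + 9 = 26
cache2 → lb1 → api2 → auth1: 9 + 7 + 9 = 25
The minimum is 22 ms.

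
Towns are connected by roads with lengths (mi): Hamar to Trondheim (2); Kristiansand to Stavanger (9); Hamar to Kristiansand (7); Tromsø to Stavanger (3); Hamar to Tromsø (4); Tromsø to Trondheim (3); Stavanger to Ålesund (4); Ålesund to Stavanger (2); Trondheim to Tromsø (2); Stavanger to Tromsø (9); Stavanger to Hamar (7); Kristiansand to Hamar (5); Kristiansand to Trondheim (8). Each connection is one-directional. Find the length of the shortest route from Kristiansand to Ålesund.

Routes from Kristiansand to Ålesund:
Kristiansand → Hamar → Tromsø → Stavanger → Ålesund: 5 + 4 + 3 + 4 = 16
Kristiansand → Stavanger → Ålesund: 9 + 4 = 13
Kristiansand → Hamar → Trondheim → Tromsø → Stavanger → Ålesund: 5 + 2 + 2 + 3 + 4 = 16
Kristiansand → Trondheim → Tromsø → Stavanger → Ålesund: 8 + 2 + 3 + 4 = 17
Best route has total 13 mi.

13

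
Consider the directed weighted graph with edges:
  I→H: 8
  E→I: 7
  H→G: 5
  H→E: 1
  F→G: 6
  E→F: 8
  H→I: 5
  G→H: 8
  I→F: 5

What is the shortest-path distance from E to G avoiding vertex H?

14

Candidate routes:
E - I - F - G: 7 + 5 + 6 = 18
E - F - G: 8 + 6 = 14
Shortest: 14.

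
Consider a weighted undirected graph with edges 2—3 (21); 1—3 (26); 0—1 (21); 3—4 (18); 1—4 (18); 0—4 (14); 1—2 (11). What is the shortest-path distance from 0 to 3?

32

A few of the 0→3 routes:
0 -> 1 -> 2 -> 3: 21 + 11 + 21 = 53
0 -> 1 -> 3: 21 + 26 = 47
0 -> 4 -> 3: 14 + 18 = 32
Best route has total 32.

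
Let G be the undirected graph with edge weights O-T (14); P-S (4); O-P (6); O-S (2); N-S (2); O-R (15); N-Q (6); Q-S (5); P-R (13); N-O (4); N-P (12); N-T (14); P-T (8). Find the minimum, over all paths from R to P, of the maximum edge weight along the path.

A few of the R→P routes:
R → O → S → N → T → P: max(15, 2, 2, 14, 8) = 15
R → P: max(13) = 13
R → O → S → N → P: max(15, 2, 2, 12) = 15
R → O → S → Q → N → P: max(15, 2, 5, 6, 12) = 15
R → O → S → P: max(15, 2, 4) = 15
The minimum achievable maximum is 13.

13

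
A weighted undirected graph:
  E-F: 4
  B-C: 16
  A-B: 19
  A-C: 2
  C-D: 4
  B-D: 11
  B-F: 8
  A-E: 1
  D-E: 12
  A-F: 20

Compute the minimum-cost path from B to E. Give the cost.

Checking several routes:
B-F-A-E: 8 + 20 + 1 = 29
B-C-A-E: 16 + 2 + 1 = 19
B-F-E: 8 + 4 = 12
B-A-E: 19 + 1 = 20
B-D-C-A-E: 11 + 4 + 2 + 1 = 18
B-D-E: 11 + 12 = 23
Shortest: 12.

12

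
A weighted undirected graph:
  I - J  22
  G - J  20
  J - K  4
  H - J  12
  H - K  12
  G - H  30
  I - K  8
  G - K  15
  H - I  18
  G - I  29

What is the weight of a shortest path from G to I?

23

Comparing a few candidate routes:
G - K - I: 15 + 8 = 23
G - J - K - I: 20 + 4 + 8 = 32
G - I: 29
The minimum is 23.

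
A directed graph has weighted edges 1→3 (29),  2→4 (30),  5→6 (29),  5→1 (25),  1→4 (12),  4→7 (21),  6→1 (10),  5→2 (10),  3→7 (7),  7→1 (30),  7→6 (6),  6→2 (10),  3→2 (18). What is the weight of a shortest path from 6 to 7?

Candidate routes:
6 -> 2 -> 4 -> 7: 10 + 30 + 21 = 61
6 -> 1 -> 3 -> 2 -> 4 -> 7: 10 + 29 + 18 + 30 + 21 = 108
6 -> 1 -> 3 -> 7: 10 + 29 + 7 = 46
6 -> 1 -> 4 -> 7: 10 + 12 + 21 = 43
Best route has total 43.

43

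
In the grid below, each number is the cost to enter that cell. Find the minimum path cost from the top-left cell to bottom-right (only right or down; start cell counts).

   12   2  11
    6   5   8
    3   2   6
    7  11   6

Cheapest: r0c0→r0c1→r1c1→r2c1→r2c2→r3c2
  12 + 2 + 5 + 2 + 6 + 6 = 33
(Top row then right column would cost 45.)

33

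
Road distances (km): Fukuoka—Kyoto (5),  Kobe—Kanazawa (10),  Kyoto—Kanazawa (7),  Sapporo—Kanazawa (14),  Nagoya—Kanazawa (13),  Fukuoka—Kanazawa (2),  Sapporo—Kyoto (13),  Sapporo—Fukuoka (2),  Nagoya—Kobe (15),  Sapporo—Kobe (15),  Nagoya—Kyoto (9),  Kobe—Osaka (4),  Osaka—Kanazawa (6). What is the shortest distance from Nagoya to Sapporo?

16

Some routes from Nagoya to Sapporo:
Nagoya-Kanazawa-Fukuoka-Sapporo: 13 + 2 + 2 = 17
Nagoya-Kyoto-Fukuoka-Sapporo: 9 + 5 + 2 = 16
Nagoya-Kanazawa-Kyoto-Fukuoka-Sapporo: 13 + 7 + 5 + 2 = 27
Nagoya-Kyoto-Sapporo: 9 + 13 = 22
Nagoya-Kanazawa-Sapporo: 13 + 14 = 27
Nagoya-Kyoto-Kanazawa-Fukuoka-Sapporo: 9 + 7 + 2 + 2 = 20
The minimum is 16 km.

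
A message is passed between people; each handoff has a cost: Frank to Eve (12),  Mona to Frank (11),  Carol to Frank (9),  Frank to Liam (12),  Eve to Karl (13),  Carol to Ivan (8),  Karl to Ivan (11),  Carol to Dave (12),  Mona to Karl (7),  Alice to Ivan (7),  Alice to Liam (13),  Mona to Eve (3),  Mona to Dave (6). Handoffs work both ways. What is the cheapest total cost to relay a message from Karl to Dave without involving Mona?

Routes from Karl to Dave avoiding Mona:
Karl - Ivan - Carol - Dave: 11 + 8 + 12 = 31
Karl - Eve - Frank - Liam - Alice - Ivan - Carol - Dave: 13 + 12 + 12 + 13 + 7 + 8 + 12 = 77
Karl - Ivan - Alice - Liam - Frank - Carol - Dave: 11 + 7 + 13 + 12 + 9 + 12 = 64
Karl - Eve - Frank - Carol - Dave: 13 + 12 + 9 + 12 = 46
Best route has total 31.

31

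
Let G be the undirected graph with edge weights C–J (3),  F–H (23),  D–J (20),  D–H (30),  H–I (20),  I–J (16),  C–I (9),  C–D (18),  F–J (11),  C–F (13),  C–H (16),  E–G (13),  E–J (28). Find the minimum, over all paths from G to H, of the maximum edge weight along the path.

Checking several routes:
G → E → J → I → C → F → H: max(13, 28, 16, 9, 13, 23) = 28
G → E → J → D → C → H: max(13, 28, 20, 18, 16) = 28
G → E → J → D → C → I → H: max(13, 28, 20, 18, 9, 20) = 28
G → E → J → I → H: max(13, 28, 16, 20) = 28
G → E → J → I → C → H: max(13, 28, 16, 9, 16) = 28
G → E → J → D → C → F → H: max(13, 28, 20, 18, 13, 23) = 28
The minimum achievable maximum is 28.

28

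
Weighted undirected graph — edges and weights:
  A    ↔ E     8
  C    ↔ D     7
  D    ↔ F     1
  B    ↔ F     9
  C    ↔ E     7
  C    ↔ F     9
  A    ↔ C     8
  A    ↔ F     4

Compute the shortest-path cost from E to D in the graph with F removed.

14

Routes from E to D avoiding F:
E→C→D: 7 + 7 = 14
E→A→C→D: 8 + 8 + 7 = 23
Shortest: 14.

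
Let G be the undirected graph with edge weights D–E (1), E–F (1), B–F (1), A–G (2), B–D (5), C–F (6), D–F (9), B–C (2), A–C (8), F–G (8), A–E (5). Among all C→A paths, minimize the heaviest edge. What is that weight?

5

Some routes from C to A:
C -> B -> F -> G -> A: max(2, 1, 8, 2) = 8
C -> B -> D -> E -> A: max(2, 5, 1, 5) = 5
C -> F -> E -> A: max(6, 1, 5) = 6
C -> B -> F -> E -> A: max(2, 1, 1, 5) = 5
C -> F -> B -> D -> E -> A: max(6, 1, 5, 1, 5) = 6
C -> B -> D -> E -> F -> G -> A: max(2, 5, 1, 1, 8, 2) = 8
Best route has worst link 5.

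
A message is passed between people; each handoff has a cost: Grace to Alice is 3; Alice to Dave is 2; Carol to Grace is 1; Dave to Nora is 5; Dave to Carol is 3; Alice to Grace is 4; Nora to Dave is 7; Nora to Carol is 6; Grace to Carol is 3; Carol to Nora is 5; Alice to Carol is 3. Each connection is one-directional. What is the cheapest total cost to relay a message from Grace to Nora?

Routes from Grace to Nora:
Grace→Alice→Dave→Nora: 3 + 2 + 5 = 10
Grace→Alice→Carol→Nora: 3 + 3 + 5 = 11
Grace→Carol→Nora: 3 + 5 = 8
Grace→Alice→Dave→Carol→Nora: 3 + 2 + 3 + 5 = 13
Best route has total 8.

8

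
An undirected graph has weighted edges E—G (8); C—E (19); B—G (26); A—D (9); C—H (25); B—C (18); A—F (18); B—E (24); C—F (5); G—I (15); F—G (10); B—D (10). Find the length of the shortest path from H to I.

Checking several routes:
H-C-E-G-I: 25 + 19 + 8 + 15 = 67
H-C-B-D-A-F-G-I: 25 + 18 + 10 + 9 + 18 + 10 + 15 = 105
H-C-B-G-I: 25 + 18 + 26 + 15 = 84
H-C-F-A-D-B-G-I: 25 + 5 + 18 + 9 + 10 + 26 + 15 = 108
H-C-F-G-I: 25 + 5 + 10 + 15 = 55
H-C-B-E-G-I: 25 + 18 + 24 + 8 + 15 = 90
The minimum is 55.

55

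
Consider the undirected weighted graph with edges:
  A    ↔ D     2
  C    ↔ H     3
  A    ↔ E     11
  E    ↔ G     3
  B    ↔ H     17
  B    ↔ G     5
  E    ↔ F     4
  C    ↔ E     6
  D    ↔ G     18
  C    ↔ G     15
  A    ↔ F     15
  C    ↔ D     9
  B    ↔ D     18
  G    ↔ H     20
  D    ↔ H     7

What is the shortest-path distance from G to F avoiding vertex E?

A few of the G→F routes:
G - C - D - A - F: 15 + 9 + 2 + 15 = 41
G - D - A - F: 18 + 2 + 15 = 35
G - C - H - D - A - F: 15 + 3 + 7 + 2 + 15 = 42
G - H - D - A - F: 20 + 7 + 2 + 15 = 44
G - B - H - D - A - F: 5 + 17 + 7 + 2 + 15 = 46
G - B - D - A - F: 5 + 18 + 2 + 15 = 40
Shortest: 35.

35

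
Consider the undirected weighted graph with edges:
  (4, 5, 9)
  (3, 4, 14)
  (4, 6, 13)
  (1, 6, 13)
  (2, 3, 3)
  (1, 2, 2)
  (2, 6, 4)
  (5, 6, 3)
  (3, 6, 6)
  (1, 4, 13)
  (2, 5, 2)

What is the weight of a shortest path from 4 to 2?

11

Comparing a few candidate routes:
4 - 5 - 6 - 2: 9 + 3 + 4 = 16
4 - 5 - 2: 9 + 2 = 11
4 - 6 - 2: 13 + 4 = 17
4 - 1 - 2: 13 + 2 = 15
Best route has total 11.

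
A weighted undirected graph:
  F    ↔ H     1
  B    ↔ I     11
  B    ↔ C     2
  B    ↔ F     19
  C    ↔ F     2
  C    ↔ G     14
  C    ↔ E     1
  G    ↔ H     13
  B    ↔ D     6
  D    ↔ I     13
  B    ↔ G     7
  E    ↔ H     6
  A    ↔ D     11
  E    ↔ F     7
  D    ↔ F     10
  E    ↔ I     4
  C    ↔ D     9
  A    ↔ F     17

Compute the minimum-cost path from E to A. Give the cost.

20

Some routes from E to A:
E -> C -> D -> A: 1 + 9 + 11 = 21
E -> C -> B -> D -> A: 1 + 2 + 6 + 11 = 20
E -> F -> A: 7 + 17 = 24
E -> C -> F -> A: 1 + 2 + 17 = 20
The minimum is 20.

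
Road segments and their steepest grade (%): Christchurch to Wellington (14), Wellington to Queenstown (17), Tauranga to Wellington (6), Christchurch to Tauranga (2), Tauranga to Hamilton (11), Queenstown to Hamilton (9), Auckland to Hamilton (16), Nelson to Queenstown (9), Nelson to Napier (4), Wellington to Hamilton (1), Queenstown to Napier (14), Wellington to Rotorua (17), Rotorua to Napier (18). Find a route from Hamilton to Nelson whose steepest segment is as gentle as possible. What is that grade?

9

Some routes from Hamilton to Nelson:
Hamilton→Queenstown→Napier→Nelson: max(9, 14, 4) = 14
Hamilton→Queenstown→Nelson: max(9, 9) = 9
Hamilton→Wellington→Queenstown→Nelson: max(1, 17, 9) = 17
Best route has worst link 9%.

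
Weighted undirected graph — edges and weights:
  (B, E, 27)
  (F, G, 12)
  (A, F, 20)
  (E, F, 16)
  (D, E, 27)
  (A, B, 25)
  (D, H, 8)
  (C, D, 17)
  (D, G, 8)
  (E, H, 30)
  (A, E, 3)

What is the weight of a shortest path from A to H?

33

Checking several routes:
A -> E -> H: 3 + 30 = 33
A -> F -> E -> D -> H: 20 + 16 + 27 + 8 = 71
A -> E -> D -> H: 3 + 27 + 8 = 38
A -> F -> G -> D -> H: 20 + 12 + 8 + 8 = 48
A -> E -> F -> G -> D -> H: 3 + 16 + 12 + 8 + 8 = 47
A -> F -> E -> H: 20 + 16 + 30 = 66
Shortest: 33.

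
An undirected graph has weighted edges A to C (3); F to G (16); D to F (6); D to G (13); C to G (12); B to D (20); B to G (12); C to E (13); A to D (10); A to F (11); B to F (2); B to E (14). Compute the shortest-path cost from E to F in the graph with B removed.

Comparing a few candidate routes:
E - C - G - D - F: 13 + 12 + 13 + 6 = 44
E - C - A - F: 13 + 3 + 11 = 27
E - C - G - F: 13 + 12 + 16 = 41
E - C - A - D - F: 13 + 3 + 10 + 6 = 32
Shortest: 27.

27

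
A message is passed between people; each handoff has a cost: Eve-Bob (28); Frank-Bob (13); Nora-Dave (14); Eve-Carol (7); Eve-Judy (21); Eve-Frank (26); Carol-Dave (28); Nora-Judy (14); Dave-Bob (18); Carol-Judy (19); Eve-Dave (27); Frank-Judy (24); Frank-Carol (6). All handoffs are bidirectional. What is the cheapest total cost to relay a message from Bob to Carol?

19

Some routes from Bob to Carol:
Bob → Dave → Carol: 18 + 28 = 46
Bob → Eve → Carol: 28 + 7 = 35
Bob → Frank → Carol: 13 + 6 = 19
Shortest: 19.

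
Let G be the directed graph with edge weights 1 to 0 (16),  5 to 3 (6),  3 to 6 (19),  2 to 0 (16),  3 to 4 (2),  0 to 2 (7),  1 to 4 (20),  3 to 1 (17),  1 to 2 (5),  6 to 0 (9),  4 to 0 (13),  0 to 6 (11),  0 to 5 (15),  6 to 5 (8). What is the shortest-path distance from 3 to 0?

Paths from 3 to 0:
3 → 6 → 0: 19 + 9 = 28
3 → 1 → 0: 17 + 16 = 33
3 → 1 → 4 → 0: 17 + 20 + 13 = 50
3 → 4 → 0: 2 + 13 = 15
3 → 1 → 2 → 0: 17 + 5 + 16 = 38
Shortest: 15.

15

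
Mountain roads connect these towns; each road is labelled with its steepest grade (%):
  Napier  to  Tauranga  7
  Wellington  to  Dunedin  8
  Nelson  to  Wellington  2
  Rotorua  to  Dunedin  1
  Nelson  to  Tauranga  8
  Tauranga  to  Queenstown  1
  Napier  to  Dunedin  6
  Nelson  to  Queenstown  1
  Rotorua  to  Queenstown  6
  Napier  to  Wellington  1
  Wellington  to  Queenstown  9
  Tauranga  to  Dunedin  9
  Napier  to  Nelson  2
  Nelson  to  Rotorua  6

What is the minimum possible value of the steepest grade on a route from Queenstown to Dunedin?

A few of the Queenstown→Dunedin routes:
Queenstown → Nelson → Wellington → Napier → Dunedin: max(1, 2, 1, 6) = 6
Queenstown → Rotorua → Dunedin: max(6, 1) = 6
Queenstown → Nelson → Rotorua → Dunedin: max(1, 6, 1) = 6
Queenstown → Rotorua → Nelson → Napier → Dunedin: max(6, 6, 2, 6) = 6
Queenstown → Rotorua → Nelson → Wellington → Napier → Dunedin: max(6, 6, 2, 1, 6) = 6
The minimum achievable maximum is 6%.

6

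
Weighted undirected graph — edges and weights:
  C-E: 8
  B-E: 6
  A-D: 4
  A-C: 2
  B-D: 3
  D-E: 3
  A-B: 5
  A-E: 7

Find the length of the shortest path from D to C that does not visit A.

11

Candidate routes:
D - B - E - C: 3 + 6 + 8 = 17
D - E - C: 3 + 8 = 11
Best route has total 11.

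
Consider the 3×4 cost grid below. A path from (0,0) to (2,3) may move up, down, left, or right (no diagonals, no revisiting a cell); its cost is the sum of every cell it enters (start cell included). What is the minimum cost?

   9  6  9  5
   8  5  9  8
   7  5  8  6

Cheapest: (0,0) → (0,1) → (1,1) → (2,1) → (2,2) → (2,3)
  9 + 6 + 5 + 5 + 8 + 6 = 39

39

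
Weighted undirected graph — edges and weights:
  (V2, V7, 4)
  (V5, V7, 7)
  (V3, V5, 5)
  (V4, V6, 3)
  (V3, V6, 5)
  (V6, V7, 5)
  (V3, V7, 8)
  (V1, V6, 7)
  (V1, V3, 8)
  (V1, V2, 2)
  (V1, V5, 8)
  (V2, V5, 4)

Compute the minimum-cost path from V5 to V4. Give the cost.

13

Checking several routes:
V5 -> V3 -> V6 -> V4: 5 + 5 + 3 = 13
V5 -> V2 -> V1 -> V6 -> V4: 4 + 2 + 7 + 3 = 16
V5 -> V7 -> V6 -> V4: 7 + 5 + 3 = 15
V5 -> V2 -> V7 -> V6 -> V4: 4 + 4 + 5 + 3 = 16
Best route has total 13.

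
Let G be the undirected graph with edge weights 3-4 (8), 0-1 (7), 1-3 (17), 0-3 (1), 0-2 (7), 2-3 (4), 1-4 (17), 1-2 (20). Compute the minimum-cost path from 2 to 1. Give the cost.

12

Checking several routes:
2-3-1: 4 + 17 = 21
2-1: 20
2-0-1: 7 + 7 = 14
2-3-0-1: 4 + 1 + 7 = 12
The minimum is 12.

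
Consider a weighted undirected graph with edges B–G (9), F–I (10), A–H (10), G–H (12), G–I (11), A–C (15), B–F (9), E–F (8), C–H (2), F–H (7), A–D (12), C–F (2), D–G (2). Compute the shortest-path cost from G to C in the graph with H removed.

Candidate routes:
G-B-F-C: 9 + 9 + 2 = 20
G-D-A-C: 2 + 12 + 15 = 29
G-I-F-C: 11 + 10 + 2 = 23
The minimum is 20.

20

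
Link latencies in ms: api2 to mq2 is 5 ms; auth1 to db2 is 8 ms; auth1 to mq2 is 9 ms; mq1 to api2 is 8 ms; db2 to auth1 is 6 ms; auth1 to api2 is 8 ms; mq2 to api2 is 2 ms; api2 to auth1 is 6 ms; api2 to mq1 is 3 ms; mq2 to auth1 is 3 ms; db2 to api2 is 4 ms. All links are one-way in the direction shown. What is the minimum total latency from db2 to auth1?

6

Candidate routes:
db2 → auth1: 6
db2 → api2 → mq2 → auth1: 4 + 5 + 3 = 12
db2 → api2 → auth1: 4 + 6 = 10
The minimum is 6 ms.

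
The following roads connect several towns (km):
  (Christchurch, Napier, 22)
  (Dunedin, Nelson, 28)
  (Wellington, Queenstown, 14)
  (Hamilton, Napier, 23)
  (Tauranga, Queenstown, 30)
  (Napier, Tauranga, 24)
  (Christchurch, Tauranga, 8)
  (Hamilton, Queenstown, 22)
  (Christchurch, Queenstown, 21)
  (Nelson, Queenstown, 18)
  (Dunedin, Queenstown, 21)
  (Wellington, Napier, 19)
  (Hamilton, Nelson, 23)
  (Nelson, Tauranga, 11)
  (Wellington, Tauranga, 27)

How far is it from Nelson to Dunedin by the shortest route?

Comparing a few candidate routes:
Nelson → Queenstown → Dunedin: 18 + 21 = 39
Nelson → Tauranga → Christchurch → Queenstown → Dunedin: 11 + 8 + 21 + 21 = 61
Nelson → Dunedin: 28
Best route has total 28 km.

28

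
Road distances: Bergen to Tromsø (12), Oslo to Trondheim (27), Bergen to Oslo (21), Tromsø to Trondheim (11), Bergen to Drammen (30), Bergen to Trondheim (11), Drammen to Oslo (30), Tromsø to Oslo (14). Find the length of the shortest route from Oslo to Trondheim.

25

A few of the Oslo→Trondheim routes:
Oslo → Tromsø → Trondheim: 14 + 11 = 25
Oslo → Bergen → Trondheim: 21 + 11 = 32
Oslo → Drammen → Bergen → Trondheim: 30 + 30 + 11 = 71
Oslo → Bergen → Tromsø → Trondheim: 21 + 12 + 11 = 44
Oslo → Trondheim: 27
Oslo → Tromsø → Bergen → Trondheim: 14 + 12 + 11 = 37
The minimum is 25.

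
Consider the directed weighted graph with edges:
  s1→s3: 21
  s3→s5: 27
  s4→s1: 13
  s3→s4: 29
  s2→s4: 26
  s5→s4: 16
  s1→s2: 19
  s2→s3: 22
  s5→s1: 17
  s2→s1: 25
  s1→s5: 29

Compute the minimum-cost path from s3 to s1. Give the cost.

42

Candidate routes:
s3→s4→s1: 29 + 13 = 42
s3→s5→s1: 27 + 17 = 44
s3→s5→s4→s1: 27 + 16 + 13 = 56
Best route has total 42.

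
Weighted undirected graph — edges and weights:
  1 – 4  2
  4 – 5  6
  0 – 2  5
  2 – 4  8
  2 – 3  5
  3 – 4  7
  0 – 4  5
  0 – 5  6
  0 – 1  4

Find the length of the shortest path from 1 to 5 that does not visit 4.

10

Candidate routes:
1 - 0 - 5: 4 + 6 = 10
The minimum is 10.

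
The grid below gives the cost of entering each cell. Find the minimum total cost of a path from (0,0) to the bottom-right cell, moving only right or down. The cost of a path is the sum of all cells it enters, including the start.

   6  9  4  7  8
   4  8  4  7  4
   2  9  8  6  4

Take [0,0]→[1,0]→[1,1]→[1,2]→[1,3]→[1,4]→[2,4] for a total of 6 + 4 + 8 + 4 + 7 + 4 + 4 = 37.
(Top row then right column would cost 42.)

37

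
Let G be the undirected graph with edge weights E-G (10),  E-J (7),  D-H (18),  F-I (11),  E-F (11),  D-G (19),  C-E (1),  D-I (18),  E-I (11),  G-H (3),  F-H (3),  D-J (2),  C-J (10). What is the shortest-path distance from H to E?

A few of the H→E routes:
H→F→I→E: 3 + 11 + 11 = 25
H→G→E: 3 + 10 = 13
H→D→J→C→E: 18 + 2 + 10 + 1 = 31
H→F→E: 3 + 11 = 14
H→G→D→J→E: 3 + 19 + 2 + 7 = 31
H→D→J→E: 18 + 2 + 7 = 27
Best route has total 13.

13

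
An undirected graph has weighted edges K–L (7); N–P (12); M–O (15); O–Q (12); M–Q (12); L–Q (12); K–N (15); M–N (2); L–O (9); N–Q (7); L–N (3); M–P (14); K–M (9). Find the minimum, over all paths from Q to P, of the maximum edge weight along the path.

12

A few of the Q→P routes:
Q-O-L-K-M-N-P: max(12, 9, 7, 9, 2, 12) = 12
Q-M-N-P: max(12, 2, 12) = 12
Q-M-K-L-N-P: max(12, 9, 7, 3, 12) = 12
Q-N-P: max(7, 12) = 12
Best route has worst link 12.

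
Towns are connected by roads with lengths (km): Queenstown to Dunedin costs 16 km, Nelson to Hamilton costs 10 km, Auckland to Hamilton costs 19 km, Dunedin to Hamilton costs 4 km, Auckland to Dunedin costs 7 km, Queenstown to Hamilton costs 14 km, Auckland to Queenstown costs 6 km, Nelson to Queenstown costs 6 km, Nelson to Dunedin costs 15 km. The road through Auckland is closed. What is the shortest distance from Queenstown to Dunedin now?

16

Routes from Queenstown to Dunedin avoiding Auckland:
Queenstown → Dunedin: 16
Queenstown → Nelson → Dunedin: 6 + 15 = 21
Queenstown → Hamilton → Dunedin: 14 + 4 = 18
Queenstown → Hamilton → Nelson → Dunedin: 14 + 10 + 15 = 39
Queenstown → Nelson → Hamilton → Dunedin: 6 + 10 + 4 = 20
The minimum is 16 km.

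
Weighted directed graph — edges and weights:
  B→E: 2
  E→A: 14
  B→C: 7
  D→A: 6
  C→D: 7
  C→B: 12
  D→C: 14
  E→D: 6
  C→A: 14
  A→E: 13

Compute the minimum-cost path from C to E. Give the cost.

14

Candidate routes:
C→A→E: 14 + 13 = 27
C→B→E: 12 + 2 = 14
C→D→A→E: 7 + 6 + 13 = 26
Shortest: 14.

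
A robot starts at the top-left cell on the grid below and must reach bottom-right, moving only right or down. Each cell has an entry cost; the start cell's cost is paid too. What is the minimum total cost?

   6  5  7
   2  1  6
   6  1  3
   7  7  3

Path [0,0]→[1,0]→[1,1]→[2,1]→[2,2]→[3,2]: 6 + 2 + 1 + 1 + 3 + 3 = 16.

16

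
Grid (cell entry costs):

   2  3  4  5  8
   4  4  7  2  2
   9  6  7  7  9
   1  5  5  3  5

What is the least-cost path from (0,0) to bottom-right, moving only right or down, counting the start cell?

Cheapest: r0c0 r0c1 r0c2 r0c3 r1c3 r2c3 r3c3 r3c4
  2 + 3 + 4 + 5 + 2 + 7 + 3 + 5 = 31
(Top row then right column would cost 38.)

31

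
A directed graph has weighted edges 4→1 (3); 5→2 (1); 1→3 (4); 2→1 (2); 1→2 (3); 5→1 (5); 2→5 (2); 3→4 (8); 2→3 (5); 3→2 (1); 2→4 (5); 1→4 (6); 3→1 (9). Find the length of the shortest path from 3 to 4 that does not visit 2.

Paths from 3 to 4 avoiding 2:
3→1→4: 9 + 6 = 15
3→4: 8
The minimum is 8.

8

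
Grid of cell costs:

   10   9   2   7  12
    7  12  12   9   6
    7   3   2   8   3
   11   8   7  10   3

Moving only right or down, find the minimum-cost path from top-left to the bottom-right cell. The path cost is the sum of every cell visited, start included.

43

Cheapest: (0,0) → (1,0) → (2,0) → (2,1) → (2,2) → (2,3) → (2,4) → (3,4)
  10 + 7 + 7 + 3 + 2 + 8 + 3 + 3 = 43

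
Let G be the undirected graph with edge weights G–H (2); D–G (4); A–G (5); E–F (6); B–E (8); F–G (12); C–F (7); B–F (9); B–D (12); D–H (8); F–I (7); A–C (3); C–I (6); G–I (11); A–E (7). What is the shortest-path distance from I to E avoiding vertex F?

16

Some routes from I to E avoiding F:
I → G → A → E: 11 + 5 + 7 = 23
I → C → A → G → D → B → E: 6 + 3 + 5 + 4 + 12 + 8 = 38
I → C → A → E: 6 + 3 + 7 = 16
I → G → D → B → E: 11 + 4 + 12 + 8 = 35
Shortest: 16.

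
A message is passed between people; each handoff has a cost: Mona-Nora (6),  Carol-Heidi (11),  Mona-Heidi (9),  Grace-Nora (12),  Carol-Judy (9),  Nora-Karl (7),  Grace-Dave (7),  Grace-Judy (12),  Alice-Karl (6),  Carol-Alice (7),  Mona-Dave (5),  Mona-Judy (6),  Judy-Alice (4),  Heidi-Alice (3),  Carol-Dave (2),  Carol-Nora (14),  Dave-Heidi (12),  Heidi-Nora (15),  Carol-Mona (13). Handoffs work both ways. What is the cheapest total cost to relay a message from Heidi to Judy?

Comparing a few candidate routes:
Heidi-Mona-Judy: 9 + 6 = 15
Heidi-Alice-Judy: 3 + 4 = 7
Heidi-Alice-Carol-Judy: 3 + 7 + 9 = 19
Shortest: 7.

7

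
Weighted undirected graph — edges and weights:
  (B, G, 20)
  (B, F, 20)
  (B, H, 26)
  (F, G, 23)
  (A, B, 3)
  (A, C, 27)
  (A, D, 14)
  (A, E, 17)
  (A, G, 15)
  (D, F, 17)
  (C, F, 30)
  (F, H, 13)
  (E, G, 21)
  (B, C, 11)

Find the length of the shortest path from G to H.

Comparing a few candidate routes:
G -> F -> H: 23 + 13 = 36
G -> A -> B -> F -> H: 15 + 3 + 20 + 13 = 51
G -> B -> H: 20 + 26 = 46
G -> A -> B -> H: 15 + 3 + 26 = 44
Best route has total 36.

36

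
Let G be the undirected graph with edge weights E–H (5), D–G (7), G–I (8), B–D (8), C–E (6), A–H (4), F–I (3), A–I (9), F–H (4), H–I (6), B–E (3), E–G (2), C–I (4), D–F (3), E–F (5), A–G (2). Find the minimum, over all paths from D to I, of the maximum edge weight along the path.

Checking several routes:
D → F → I: max(3, 3) = 3
D → F → E → H → I: max(3, 5, 5, 6) = 6
D → F → E → C → I: max(3, 5, 6, 4) = 6
The minimum achievable maximum is 3.

3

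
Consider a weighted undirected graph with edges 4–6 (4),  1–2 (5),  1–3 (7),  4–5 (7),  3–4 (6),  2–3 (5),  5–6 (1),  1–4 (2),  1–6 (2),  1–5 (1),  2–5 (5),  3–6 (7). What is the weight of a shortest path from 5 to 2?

5

Comparing a few candidate routes:
5 -> 1 -> 2: 1 + 5 = 6
5 -> 6 -> 4 -> 1 -> 2: 1 + 4 + 2 + 5 = 12
5 -> 6 -> 1 -> 2: 1 + 2 + 5 = 8
5 -> 1 -> 3 -> 2: 1 + 7 + 5 = 13
5 -> 2: 5
The minimum is 5.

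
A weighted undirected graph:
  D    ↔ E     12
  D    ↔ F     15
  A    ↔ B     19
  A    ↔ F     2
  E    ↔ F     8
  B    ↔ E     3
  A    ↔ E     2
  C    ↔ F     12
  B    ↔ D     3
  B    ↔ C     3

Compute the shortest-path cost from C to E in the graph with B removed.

Candidate routes:
C -> F -> E: 12 + 8 = 20
C -> F -> A -> E: 12 + 2 + 2 = 16
C -> F -> D -> E: 12 + 15 + 12 = 39
Best route has total 16.

16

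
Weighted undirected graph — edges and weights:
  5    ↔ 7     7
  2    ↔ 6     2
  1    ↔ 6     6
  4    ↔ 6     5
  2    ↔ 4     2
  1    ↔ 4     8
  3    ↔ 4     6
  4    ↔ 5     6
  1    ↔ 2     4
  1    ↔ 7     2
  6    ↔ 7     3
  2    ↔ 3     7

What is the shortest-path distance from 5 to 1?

Comparing a few candidate routes:
5 -> 7 -> 1: 7 + 2 = 9
5 -> 7 -> 6 -> 2 -> 1: 7 + 3 + 2 + 4 = 16
5 -> 4 -> 2 -> 1: 6 + 2 + 4 = 12
5 -> 7 -> 6 -> 1: 7 + 3 + 6 = 16
5 -> 4 -> 2 -> 6 -> 7 -> 1: 6 + 2 + 2 + 3 + 2 = 15
5 -> 4 -> 1: 6 + 8 = 14
The minimum is 9.

9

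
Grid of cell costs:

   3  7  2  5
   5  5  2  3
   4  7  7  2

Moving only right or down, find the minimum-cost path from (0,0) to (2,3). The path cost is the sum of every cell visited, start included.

One optimal route is [0,0] → [0,1] → [0,2] → [1,2] → [1,3] → [2,3].
Its cost is 3 + 7 + 2 + 2 + 3 + 2 = 19.

19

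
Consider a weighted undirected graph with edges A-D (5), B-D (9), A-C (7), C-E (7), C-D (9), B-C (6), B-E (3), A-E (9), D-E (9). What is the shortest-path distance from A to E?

Checking several routes:
A → D → E: 5 + 9 = 14
A → E: 9
A → C → B → E: 7 + 6 + 3 = 16
A → C → E: 7 + 7 = 14
Shortest: 9.

9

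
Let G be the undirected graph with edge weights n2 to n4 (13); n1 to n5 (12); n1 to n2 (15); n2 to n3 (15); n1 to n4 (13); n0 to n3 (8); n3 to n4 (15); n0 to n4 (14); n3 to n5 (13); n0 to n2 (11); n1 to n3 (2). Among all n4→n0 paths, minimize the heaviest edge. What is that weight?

Some routes from n4 to n0:
n4-n1-n3-n0: max(13, 2, 8) = 13
n4-n1-n5-n3-n0: max(13, 12, 13, 8) = 13
n4-n2-n0: max(13, 11) = 13
n4-n0: max(14) = 14
The minimum achievable maximum is 13.

13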